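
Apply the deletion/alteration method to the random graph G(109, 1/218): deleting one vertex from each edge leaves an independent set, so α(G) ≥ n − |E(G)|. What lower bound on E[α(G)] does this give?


E[|E(G)|] = C(109, 2)·p = 5886 · (1/218) = 27.
E[α(G)] ≥ n − E[|E(G)|] = 109 − 27 = 82.
Numerically: ≈ 82.00000.
(This is only a lower bound; the true E[α(G)] may be larger.)

E[α(G)] ≥ 82 ≈ 82.00000.


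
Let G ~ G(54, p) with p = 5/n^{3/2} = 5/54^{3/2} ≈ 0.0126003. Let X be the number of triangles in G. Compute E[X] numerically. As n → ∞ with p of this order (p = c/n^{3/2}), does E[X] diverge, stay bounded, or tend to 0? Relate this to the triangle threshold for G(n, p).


Number of potential triangles: C(54, 3) = 24804.
Each occurs with probability p³ ≈ (0.0126003)³ ≈ 2.00049787e-06.
By linearity: E[X] = C(54, 3)·p³ ≈ 24804 · 2.00049787e-06 ≈ 0.049620.
Since α = 3/2 > 1, p = c/n^{3/2} = o(1/n) is below the triangle threshold p ~ 1/n. Asymptotically E[X] ~ (c³/6)·n^{3(1−α)} = (5³/6)·n^{-1.5} → 0, so by Markov's inequality G has no triangles w.h.p.

E[X] ≈ 0.049620; in regime p = Θ(1/n^{3/2}) E[X] tends to 0 (below the triangle threshold p ~ 1/n).


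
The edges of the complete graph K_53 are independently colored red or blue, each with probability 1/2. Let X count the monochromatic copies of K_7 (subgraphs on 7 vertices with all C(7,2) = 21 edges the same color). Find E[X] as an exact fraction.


Let X = Σ_S X_S over the C(53, 7) = 154143080 subsets S of size 7, where X_S = 1 if the K_7 on S is monochromatic.
For a fixed S, the K_7 on S has C(7, 2) = 21 edges. P[all 21 edges red] = (1/2)^21, and likewise for blue, so P[monochromatic] = 2·(1/2)^21 = 2^{1 − 21} = 1/1048576.
Summing: E[X] = C(53, 7) · 2^{1 − 21} = 154143080 · 1/1048576 = 19267885/131072.
Numerically: E[X] ≈ 147.002.

E[X] = C(53,7)·2^(1−C(7,2)) = 19267885/131072 ≈ 147.002.


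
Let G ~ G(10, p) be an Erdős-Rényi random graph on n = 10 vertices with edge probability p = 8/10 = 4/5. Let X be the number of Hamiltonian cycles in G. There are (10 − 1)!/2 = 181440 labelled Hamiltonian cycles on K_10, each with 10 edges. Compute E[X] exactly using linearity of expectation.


K_10 has (10 − 1)!/2 = 181440 labelled Hamiltonian cycles.
For each such Hamiltonian cycle H, let X_H = 1 if all 10 edges of H are present in G. Then P[X_H = 1] = p^{10} = (4/5)^{10} = 1048576/9765625.
By linearity: E[X] = Σ_H E[X_H] = 181440 · p^{10} = 181440 · 1048576/9765625 = 38050725888/1953125.
Numerically: E[X] ≈ 19482.

E[X] = 181440 · (4/5)^{10} = 38050725888/1953125 ≈ 19482.


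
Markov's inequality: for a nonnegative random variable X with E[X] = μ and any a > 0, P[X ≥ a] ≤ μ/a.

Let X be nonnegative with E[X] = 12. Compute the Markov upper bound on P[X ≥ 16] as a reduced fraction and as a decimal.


μ = E[X] = 12, a = 16.
Markov: P[X ≥ 16] ≤ μ/a = (12)/16 = 3/4.
Numerically: ≈ 0.750.
(Since a = 16 > μ = 12.000, the bound 3/4 is < 1 and informative.)

P[X ≥ 16] ≤ 3/4 ≈ 0.750.


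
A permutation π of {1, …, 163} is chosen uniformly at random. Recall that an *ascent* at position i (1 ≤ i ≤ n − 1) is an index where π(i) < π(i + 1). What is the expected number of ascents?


Write X = Σ X_I over i = 1, …, 162, with X_I the indicator of one ascent.
There are 162 indicators.
For each fixed i, the pair (π(i), π(i+1)) is a uniformly random ordered pair of distinct values from {1, …, 163}; by symmetry P[π(i) < π(i+1)] = 1/2.
By linearity: E[X] = 162 · (1/2) = (163 − 1) · (1/2) = 81 ≈ 81.000.

E[X] = 81 = 81.000.


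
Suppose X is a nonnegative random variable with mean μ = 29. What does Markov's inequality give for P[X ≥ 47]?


μ = E[X] = 29, a = 47.
Markov: P[X ≥ 47] ≤ μ/a = (29)/47 = 29/47.
Numerically: ≈ 0.6170.
(Since a = 47 > μ = 29.0000, the bound 29/47 is < 1 and informative.)

P[X ≥ 47] ≤ 29/47 ≈ 0.6170.


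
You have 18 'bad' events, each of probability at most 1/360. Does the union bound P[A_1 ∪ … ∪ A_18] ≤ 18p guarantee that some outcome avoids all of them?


Union bound: P[∪_{i=1}^{18} A_i] ≤ Σ_i P[A_i] ≤ 18·p = 18·(1/360) = 1/20.
Numerically: 1/20 ≈ 0.05000.
Is 1/20 < 1? YES.
Since P[∪ A_i] ≤ 1/20 < 1, the complement has P[∩ A_i^c] ≥ 1 − 1/20 = 19/20 > 0, so some outcome avoids every A_i.

18·p = 1/20 ≈ 0.05000; existence CERTIFIED by the union bound.


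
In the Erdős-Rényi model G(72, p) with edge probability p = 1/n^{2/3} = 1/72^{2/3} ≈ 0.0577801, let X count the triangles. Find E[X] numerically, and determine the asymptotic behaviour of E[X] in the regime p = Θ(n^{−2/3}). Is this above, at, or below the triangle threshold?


Number of potential triangles: C(72, 3) = 59640.
Each occurs with probability p³ ≈ (0.0577801)³ ≈ 1.92901235e-04.
By linearity: E[X] = C(72, 3)·p³ ≈ 59640 · 1.92901235e-04 ≈ 11.504630.
Since α = 2/3 < 1, p = c/n^{2/3} ≫ 1/n is above the triangle threshold p ~ 1/n. Asymptotically E[X] ~ (c³/6)·n^{3(1−α)} = (1³/6)·n^{1} → ∞; triangles are abundant w.h.p.

E[X] ≈ 11.504630; in regime p = Θ(1/n^{2/3}) E[X] diverges (above the triangle threshold p ~ 1/n).


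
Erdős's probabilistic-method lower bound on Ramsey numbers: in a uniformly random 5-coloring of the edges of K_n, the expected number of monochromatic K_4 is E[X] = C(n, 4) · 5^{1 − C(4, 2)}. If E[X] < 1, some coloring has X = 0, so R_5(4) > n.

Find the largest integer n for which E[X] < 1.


We need C(n, 4) · 5^{1 − 6} < 1, i.e. C(n, 4) < 5^{6 − 1} = 3125.
Check values of n near the boundary:
  n = 13: C(13, 4) = 715; 715 < 3125? YES
  n = 14: C(14, 4) = 1001; 1001 < 3125? YES
  n = 15: C(15, 4) = 1365; 1365 < 3125? YES
  n = 16: C(16, 4) = 1820; 1820 < 3125? YES
  n = 17: C(17, 4) = 2380; 2380 < 3125? YES
  n = 18: C(18, 4) = 3060; 3060 < 3125? YES
  n = 19: C(19, 4) = 3876; 3876 < 3125? NO
  n = 20: C(20, 4) = 4845; 4845 < 3125? NO
  n = 21: C(21, 4) = 5985; 5985 < 3125? NO
The largest n with C(n, 4) < 3125 is n = 18 (where E[X] = 612/625 ≈ 0.9792000). Hence R_5(4) > 18, i.e. R_5(4) ≥ 19.

Largest n = 18; hence R_5(4) > 18.


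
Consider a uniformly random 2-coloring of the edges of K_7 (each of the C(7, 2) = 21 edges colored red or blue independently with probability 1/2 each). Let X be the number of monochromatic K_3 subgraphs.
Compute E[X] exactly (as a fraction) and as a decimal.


Let X = Σ_S X_S over the C(7, 3) = 35 subsets S of size 3, where X_S = 1 if the K_3 on S is monochromatic.
For a fixed S, the K_3 on S has C(3, 2) = 3 edges. P[all 3 edges red] = (1/2)^3, and likewise for blue, so P[monochromatic] = 2·(1/2)^3 = 2^{1 − 3} = 1/4.
By linearity: E[X] = C(7, 3) · 2^{1 − 3} = 35 · 1/4 = 35/4.
Numerically: E[X] ≈ 8.7500.

E[X] = C(7,3)·2^(1−C(3,2)) = 35/4 ≈ 8.7500.


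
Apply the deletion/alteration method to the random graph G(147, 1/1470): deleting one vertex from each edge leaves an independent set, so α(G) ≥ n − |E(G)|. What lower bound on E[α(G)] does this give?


E[|E(G)|] = C(147, 2)·p = 10731 · (1/1470) = 73/10.
E[α(G)] ≥ n − E[|E(G)|] = 147 − 73/10 = 1397/10.
Numerically: ≈ 139.70000.
(This is only a lower bound; the true E[α(G)] may be larger.)

E[α(G)] ≥ 1397/10 ≈ 139.70000.


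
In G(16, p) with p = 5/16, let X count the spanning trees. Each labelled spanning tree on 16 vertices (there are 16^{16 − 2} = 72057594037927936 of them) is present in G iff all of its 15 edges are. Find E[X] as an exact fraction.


K_16 has 16^{16 − 2} = 72057594037927936 labelled spanning trees.
For each such spanning tree H, let X_H = 1 if all 15 edges of H are present in G. Then P[X_H = 1] = p^{15} = (5/16)^{15} = 30517578125/1152921504606846976.
By linearity: E[X] = Σ_H E[X_H] = 72057594037927936 · p^{15} = 72057594037927936 · 30517578125/1152921504606846976 = 30517578125/16.
Numerically: E[X] ≈ 1.9073e+09.

E[X] = 72057594037927936 · (5/16)^{15} = 30517578125/16 ≈ 1.9073e+09.


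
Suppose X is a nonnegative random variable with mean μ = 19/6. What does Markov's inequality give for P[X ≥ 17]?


μ = E[X] = 19/6, a = 17.
Markov: P[X ≥ 17] ≤ μ/a = (19/6)/17 = 19/102.
Numerically: ≈ 0.1863.
(Since a = 17 > μ = 3.1667, the bound 19/102 is < 1 and informative.)

P[X ≥ 17] ≤ 19/102 ≈ 0.1863.


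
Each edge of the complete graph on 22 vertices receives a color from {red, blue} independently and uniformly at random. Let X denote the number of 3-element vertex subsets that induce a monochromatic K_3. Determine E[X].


Let X = Σ_S X_S over the C(22, 3) = 1540 subsets S of size 3, where X_S = 1 if the K_3 on S is monochromatic.
For a fixed S, the K_3 on S has C(3, 2) = 3 edges. P[all 3 edges red] = (1/2)^3, and likewise for blue, so P[monochromatic] = 2·(1/2)^3 = 2^{1 − 3} = 1/4.
Summing: E[X] = C(22, 3) · 2^{1 − 3} = 1540 · 1/4 = 385.
Numerically: E[X] ≈ 385.00000.

E[X] = C(22,3)·2^(1−C(3,2)) = 385 ≈ 385.00000.


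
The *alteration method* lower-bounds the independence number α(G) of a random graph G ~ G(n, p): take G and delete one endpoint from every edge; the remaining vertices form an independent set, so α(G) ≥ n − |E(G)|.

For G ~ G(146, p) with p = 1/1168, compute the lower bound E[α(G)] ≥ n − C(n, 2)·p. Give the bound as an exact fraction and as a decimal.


E[|E(G)|] = C(146, 2)·p = 10585 · (1/1168) = 145/16.
E[α(G)] ≥ n − E[|E(G)|] = 146 − 145/16 = 2191/16.
Numerically: ≈ 136.9375.
(This is only a lower bound; the true E[α(G)] may be larger.)

E[α(G)] ≥ 2191/16 ≈ 136.9375.


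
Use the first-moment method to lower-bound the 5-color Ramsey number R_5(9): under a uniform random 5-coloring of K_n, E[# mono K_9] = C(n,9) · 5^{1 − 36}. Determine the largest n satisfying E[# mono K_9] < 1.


We need C(n, 9) · 5^{1 − 36} < 1, i.e. C(n, 9) < 5^{36 − 1} = 2910383045673370361328125.
Check values of n near the boundary:
  n = 2167: C(2167, 9) = 2855899084841489792706810; 2855899084841489792706810 < 2910383045673370361328125? YES
  n = 2168: C(2168, 9) = 2867804175977929537095120; 2867804175977929537095120 < 2910383045673370361328125? YES
  n = 2169: C(2169, 9) = 2879753360044504243499683; 2879753360044504243499683 < 2910383045673370361328125? YES
  n = 2170: C(2170, 9) = 2891746779868845075610510; 2891746779868845075610510 < 2910383045673370361328125? YES
  n = 2171: C(2171, 9) = 2903784578674959601827205; 2903784578674959601827205 < 2910383045673370361328125? YES
  n = 2172: C(2172, 9) = 2915866900084148060642020; 2915866900084148060642020 < 2910383045673370361328125? NO
  n = 2173: C(2173, 9) = 2927993888115921319674265; 2927993888115921319674265 < 2910383045673370361328125? NO
The largest n with C(n, 9) < 2910383045673370361328125 is n = 2171 (where E[X] = 580756915734991920365441/582076609134674072265625 ≈ 0.9977328). Hence R_5(9) > 2171, i.e. R_5(9) ≥ 2172.

Largest n = 2171; hence R_5(9) > 2171.


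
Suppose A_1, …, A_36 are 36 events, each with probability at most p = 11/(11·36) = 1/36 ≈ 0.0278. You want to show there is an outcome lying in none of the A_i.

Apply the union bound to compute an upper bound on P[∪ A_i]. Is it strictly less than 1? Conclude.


Union bound: P[∪_{i=1}^{36} A_i] ≤ Σ_i P[A_i] ≤ 36·p = 36·(1/36) = 1.
Numerically: 1 ≈ 1.0000.
Is 1 < 1? NO.
Since the bound 1 is ≥ 1, the union bound is uninformative here; it does NOT by itself certify existence.

36·p = 1 ≈ 1.0000; existence NOT certified by the union bound.


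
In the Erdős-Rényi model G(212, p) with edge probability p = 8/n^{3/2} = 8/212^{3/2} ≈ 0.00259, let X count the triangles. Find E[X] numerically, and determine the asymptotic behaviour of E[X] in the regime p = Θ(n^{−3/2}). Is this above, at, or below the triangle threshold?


Number of potential triangles: C(212, 3) = 1565620.
Each occurs with probability p³ ≈ (0.00259)³ ≈ 1.74084e-08.
By linearity: E[X] = C(212, 3)·p³ ≈ 1565620 · 1.74084e-08 ≈ 0.027.
Since α = 3/2 > 1, p = c/n^{3/2} = o(1/n) is below the triangle threshold p ~ 1/n. Asymptotically E[X] ~ (c³/6)·n^{3(1−α)} = (8³/6)·n^{-1.5} → 0, so by Markov's inequality G has no triangles w.h.p.

E[X] ≈ 0.027; in regime p = Θ(1/n^{3/2}) E[X] tends to 0 (below the triangle threshold p ~ 1/n).


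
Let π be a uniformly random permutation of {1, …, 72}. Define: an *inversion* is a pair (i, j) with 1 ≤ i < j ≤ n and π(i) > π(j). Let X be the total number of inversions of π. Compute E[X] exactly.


Write X = Σ X_I over the C(72, 2) = 2556 pairs i < j, with X_I the indicator of one inversion.
There are 2556 indicators.
For each fixed pair i < j, the values π(i) and π(j) are two distinct elements of {1, …, 72} in uniformly random order; by symmetry P[π(i) > π(j)] = 1/2.
By linearity: E[X] = 2556 · (1/2) = C(72, 2) · (1/2) = 2556/2 = 1278 ≈ 1278.000.

E[X] = 1278 = 1278.000.


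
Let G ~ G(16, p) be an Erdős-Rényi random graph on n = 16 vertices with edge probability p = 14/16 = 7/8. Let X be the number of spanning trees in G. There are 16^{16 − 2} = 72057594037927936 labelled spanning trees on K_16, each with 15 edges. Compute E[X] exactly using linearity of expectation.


K_16 has 16^{16 − 2} = 72057594037927936 labelled spanning trees.
For each such spanning tree H, let X_H = 1 if all 15 edges of H are present in G. Then P[X_H = 1] = p^{15} = (7/8)^{15} = 4747561509943/35184372088832.
By linearity: E[X] = Σ_H E[X_H] = 72057594037927936 · p^{15} = 72057594037927936 · 4747561509943/35184372088832 = 9723005972363264.
Numerically: E[X] ≈ 9.72301e+15.

E[X] = 72057594037927936 · (7/8)^{15} = 9723005972363264 ≈ 9.72301e+15.


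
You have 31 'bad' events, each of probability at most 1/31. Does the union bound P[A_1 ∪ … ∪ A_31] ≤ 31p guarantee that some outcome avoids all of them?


Union bound: P[∪_{i=1}^{31} A_i] ≤ Σ_i P[A_i] ≤ 31·p = 31·(1/31) = 1.
Numerically: 1 ≈ 1.0000000.
Is 1 < 1? NO.
Since the bound 1 is ≥ 1, the union bound is uninformative here; it does NOT by itself certify existence.

31·p = 1 ≈ 1.0000000; existence NOT certified by the union bound.


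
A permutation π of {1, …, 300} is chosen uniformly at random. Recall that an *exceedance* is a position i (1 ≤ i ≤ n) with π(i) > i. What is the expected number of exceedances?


Write X = Σ_{i=1}^{300} X_i, where X_i = 1_{π(i) > i}.
For each fixed i, π(i) is uniform over {1, …, 300} (marginal of a uniform permutation), so P[π(i) > i] = (n − i)/n. Summing: Σ_{i=1}^{300} (n − i)/n = (0 + 1 + … + 299)/300 = 300(300 − 1)/(2·300) = (300 − 1)/2.
Hence E[X] = Σ_{i=1}^{300} (300 − i)/300 = 299/2 ≈ 149.50000.

E[X] = 299/2 = 149.50000.


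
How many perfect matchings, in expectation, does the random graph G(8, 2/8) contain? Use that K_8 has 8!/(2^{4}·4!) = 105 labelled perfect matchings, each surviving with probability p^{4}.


K_8 has 8!/(2^{4}·4!) = 105 labelled perfect matchings.
For each such perfect matching H, let X_H = 1 if all 4 edges of H are present in G. Then P[X_H = 1] = p^{4} = (1/4)^{4} = 1/256.
By linearity of expectation: E[X] = Σ_H E[X_H] = 105 · p^{4} = 105 · 1/256 = 105/256.
Numerically: E[X] ≈ 0.41016.

E[X] = 105 · (1/4)^{4} = 105/256 ≈ 0.41016.


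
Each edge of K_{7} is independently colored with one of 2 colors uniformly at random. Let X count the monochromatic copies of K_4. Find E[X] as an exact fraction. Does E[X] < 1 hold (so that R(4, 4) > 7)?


E[X] = C(7, 4) · 2^{1 − 6} = 35 · 2^{−5} = 35/32.
As a reduced fraction: E[X] = 35/32 ≈ 1.0937500.
Is E[X] < 1? NO.
Since E[X] ≥ 1, the first-moment bound is inconclusive at n = 7; it does NOT by itself certify R(4, 4) > 7.

E[X] = 35/32 ≈ 1.0937500; E[X] ≥ 1; first-moment method inconclusive here.


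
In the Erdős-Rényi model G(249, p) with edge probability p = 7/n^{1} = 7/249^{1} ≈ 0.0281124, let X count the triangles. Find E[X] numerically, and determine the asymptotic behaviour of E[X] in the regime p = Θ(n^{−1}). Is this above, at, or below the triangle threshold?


Number of potential triangles: C(249, 3) = 2542124.
Each occurs with probability p³ ≈ (0.0281124)³ ≈ 2.22175455e-05.
By linearity: E[X] = C(249, 3)·p³ ≈ 2542124 · 2.22175455e-05 ≈ 56.479756.
Here α = 1, so p = 7/n is exactly at the triangle threshold p ~ 1/n. Asymptotically E[X] → c³/6 = 7³/6 = 343/6 ≈ 57.166667, a bounded constant. In this regime the triangle count is asymptotically Poisson(c³/6).

E[X] ≈ 56.479756; in regime p = Θ(1/n^{1}) E[X] stays bounded (at the triangle threshold p ~ 1/n).


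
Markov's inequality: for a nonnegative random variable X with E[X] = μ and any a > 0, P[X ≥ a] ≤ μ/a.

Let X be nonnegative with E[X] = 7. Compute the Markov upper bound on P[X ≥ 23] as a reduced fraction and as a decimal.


μ = E[X] = 7, a = 23.
Markov: P[X ≥ 23] ≤ μ/a = (7)/23 = 7/23.
Numerically: ≈ 0.30435.
(Since a = 23 > μ = 7.00000, the bound 7/23 is < 1 and informative.)

P[X ≥ 23] ≤ 7/23 ≈ 0.30435.


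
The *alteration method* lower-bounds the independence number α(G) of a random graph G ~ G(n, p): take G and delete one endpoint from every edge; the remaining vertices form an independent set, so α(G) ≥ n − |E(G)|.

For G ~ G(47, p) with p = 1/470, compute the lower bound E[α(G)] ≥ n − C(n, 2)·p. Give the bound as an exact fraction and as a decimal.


E[|E(G)|] = C(47, 2)·p = 1081 · (1/470) = 23/10.
E[α(G)] ≥ n − E[|E(G)|] = 47 − 23/10 = 447/10.
Numerically: ≈ 44.70000.
(This is only a lower bound; the true E[α(G)] may be larger.)

E[α(G)] ≥ 447/10 ≈ 44.70000.


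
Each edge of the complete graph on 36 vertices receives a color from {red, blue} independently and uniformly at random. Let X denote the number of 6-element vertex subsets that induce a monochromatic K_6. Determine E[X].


Let X = Σ_S X_S over the C(36, 6) = 1947792 subsets S of size 6, where X_S = 1 if the K_6 on S is monochromatic.
For a fixed S, the K_6 on S has C(6, 2) = 15 edges. P[all 15 edges red] = (1/2)^15, and likewise for blue, so P[monochromatic] = 2·(1/2)^15 = 2^{1 − 15} = 1/16384.
By linearity: E[X] = C(36, 6) · 2^{1 − 15} = 1947792 · 1/16384 = 121737/1024.
Numerically: E[X] ≈ 118.884.

E[X] = C(36,6)·2^(1−C(6,2)) = 121737/1024 ≈ 118.884.


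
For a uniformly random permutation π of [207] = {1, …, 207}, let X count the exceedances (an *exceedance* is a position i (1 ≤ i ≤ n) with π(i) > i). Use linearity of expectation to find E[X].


Write X = Σ_{i=1}^{207} X_i, where X_i = 1_{π(i) > i}.
For each fixed i, π(i) is uniform over {1, …, 207} (marginal of a uniform permutation), so P[π(i) > i] = (n − i)/n. Summing: Σ_{i=1}^{207} (n − i)/n = (0 + 1 + … + 206)/207 = 207(207 − 1)/(2·207) = (207 − 1)/2.
Hence E[X] = Σ_{i=1}^{207} (207 − i)/207 = 103 ≈ 103.0000.

E[X] = 103 = 103.0000.


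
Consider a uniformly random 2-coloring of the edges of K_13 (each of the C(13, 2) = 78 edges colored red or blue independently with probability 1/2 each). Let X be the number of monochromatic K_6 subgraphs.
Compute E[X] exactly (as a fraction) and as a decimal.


Let X = Σ_S X_S over the C(13, 6) = 1716 subsets S of size 6, where X_S = 1 if the K_6 on S is monochromatic.
For a fixed S, the K_6 on S has C(6, 2) = 15 edges. P[all 15 edges red] = (1/2)^15, and likewise for blue, so P[monochromatic] = 2·(1/2)^15 = 2^{1 − 15} = 1/16384.
By linearity of expectation: E[X] = C(13, 6) · 2^{1 − 15} = 1716 · 1/16384 = 429/4096.
Numerically: E[X] ≈ 0.104736.

E[X] = C(13,6)·2^(1−C(6,2)) = 429/4096 ≈ 0.104736.


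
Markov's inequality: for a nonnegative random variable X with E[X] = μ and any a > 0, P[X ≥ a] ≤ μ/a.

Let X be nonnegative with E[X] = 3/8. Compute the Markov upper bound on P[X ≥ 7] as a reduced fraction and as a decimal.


μ = E[X] = 3/8, a = 7.
Markov: P[X ≥ 7] ≤ μ/a = (3/8)/7 = 3/56.
Numerically: ≈ 0.0536.
(Since a = 7 > μ = 0.3750, the bound 3/56 is < 1 and informative.)

P[X ≥ 7] ≤ 3/56 ≈ 0.0536.


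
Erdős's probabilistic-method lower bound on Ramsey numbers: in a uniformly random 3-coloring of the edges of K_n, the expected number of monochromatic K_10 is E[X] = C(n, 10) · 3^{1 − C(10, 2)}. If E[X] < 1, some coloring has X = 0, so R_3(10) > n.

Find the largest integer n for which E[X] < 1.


We need C(n, 10) · 3^{1 − 45} < 1, i.e. C(n, 10) < 3^{45 − 1} = 984770902183611232881.
Check values of n near the boundary:
  n = 571: C(571, 10) = 937951290893172842001; 937951290893172842001 < 984770902183611232881? YES
  n = 572: C(572, 10) = 954640815642161682606; 954640815642161682606 < 984770902183611232881? YES
  n = 573: C(573, 10) = 971597135635805762226; 971597135635805762226 < 984770902183611232881? YES
  n = 574: C(574, 10) = 988824035203816502691; 988824035203816502691 < 984770902183611232881? NO
  n = 575: C(575, 10) = 1006325345561406175305; 1006325345561406175305 < 984770902183611232881? NO
  n = 576: C(576, 10) = 1024104945306307344480; 1024104945306307344480 < 984770902183611232881? NO
The largest n with C(n, 10) < 984770902183611232881 is n = 573 (where E[X] = 35985079097622435638/36472996377170786403 ≈ 0.98662). Hence R_3(10) > 573, i.e. R_3(10) ≥ 574.

Largest n = 573; hence R_3(10) > 573.


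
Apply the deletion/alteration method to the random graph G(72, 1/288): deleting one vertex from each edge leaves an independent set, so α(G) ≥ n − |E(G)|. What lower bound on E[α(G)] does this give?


E[|E(G)|] = C(72, 2)·p = 2556 · (1/288) = 71/8.
E[α(G)] ≥ n − E[|E(G)|] = 72 − 71/8 = 505/8.
Numerically: ≈ 63.125.
(This is only a lower bound; the true E[α(G)] may be larger.)

E[α(G)] ≥ 505/8 ≈ 63.125.


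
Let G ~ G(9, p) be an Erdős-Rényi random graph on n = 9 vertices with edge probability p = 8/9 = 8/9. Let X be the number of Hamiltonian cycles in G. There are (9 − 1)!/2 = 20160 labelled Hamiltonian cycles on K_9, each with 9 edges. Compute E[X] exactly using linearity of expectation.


K_9 has (9 − 1)!/2 = 20160 labelled Hamiltonian cycles.
For each such Hamiltonian cycle H, let X_H = 1 if all 9 edges of H are present in G. Then P[X_H = 1] = p^{9} = (8/9)^{9} = 134217728/387420489.
By linearity: E[X] = Σ_H E[X_H] = 20160 · p^{9} = 20160 · 134217728/387420489 = 300647710720/43046721.
Numerically: E[X] ≈ 6984.22.

E[X] = 20160 · (8/9)^{9} = 300647710720/43046721 ≈ 6984.22.


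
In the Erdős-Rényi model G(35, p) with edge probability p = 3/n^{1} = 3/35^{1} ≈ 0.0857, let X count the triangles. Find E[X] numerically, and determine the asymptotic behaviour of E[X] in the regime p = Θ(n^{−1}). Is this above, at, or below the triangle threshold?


Number of potential triangles: C(35, 3) = 6545.
Each occurs with probability p³ ≈ (0.0857)³ ≈ 6.29738e-04.
By linearity: E[X] = C(35, 3)·p³ ≈ 6545 · 6.29738e-04 ≈ 4.122.
Here α = 1, so p = 3/n is exactly at the triangle threshold p ~ 1/n. Asymptotically E[X] → c³/6 = 3³/6 = 9/2 ≈ 4.500, a bounded constant. In this regime the triangle count is asymptotically Poisson(c³/6).

E[X] ≈ 4.122; in regime p = Θ(1/n^{1}) E[X] stays bounded (at the triangle threshold p ~ 1/n).


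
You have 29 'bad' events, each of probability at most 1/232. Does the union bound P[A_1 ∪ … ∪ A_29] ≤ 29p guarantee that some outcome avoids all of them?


Union bound: P[∪_{i=1}^{29} A_i] ≤ Σ_i P[A_i] ≤ 29·p = 29·(1/232) = 1/8.
Numerically: 1/8 ≈ 0.125000.
Is 1/8 < 1? YES.
Since P[∪ A_i] ≤ 1/8 < 1, the complement has P[∩ A_i^c] ≥ 1 − 1/8 = 7/8 > 0, so some outcome avoids every A_i.

29·p = 1/8 ≈ 0.125000; existence CERTIFIED by the union bound.


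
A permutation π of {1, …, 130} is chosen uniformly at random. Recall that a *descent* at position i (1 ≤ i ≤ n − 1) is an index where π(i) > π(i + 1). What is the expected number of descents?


Write X = Σ X_I over i = 1, …, 129, with X_I the indicator of one descent.
There are 129 indicators.
For each fixed i, the pair (π(i), π(i+1)) is a uniformly random ordered pair of distinct values from {1, …, 130}; by symmetry P[π(i) > π(i+1)] = 1/2.
By linearity: E[X] = 129 · (1/2) = (130 − 1) · (1/2) = 129/2 ≈ 64.500000.

E[X] = 129/2 = 64.500000.


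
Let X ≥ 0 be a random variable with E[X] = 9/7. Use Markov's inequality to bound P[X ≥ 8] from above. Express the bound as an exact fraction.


μ = E[X] = 9/7, a = 8.
Markov: P[X ≥ 8] ≤ μ/a = (9/7)/8 = 9/56.
Numerically: ≈ 0.1607.
(Since a = 8 > μ = 1.2857, the bound 9/56 is < 1 and informative.)

P[X ≥ 8] ≤ 9/56 ≈ 0.1607.


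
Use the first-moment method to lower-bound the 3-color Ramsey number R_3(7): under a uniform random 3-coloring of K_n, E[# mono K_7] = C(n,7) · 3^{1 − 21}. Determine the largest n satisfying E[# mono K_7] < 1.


We need C(n, 7) · 3^{1 − 21} < 1, i.e. C(n, 7) < 3^{21 − 1} = 3486784401.
Check values of n near the boundary:
  n = 80: C(80, 7) = 3176716400; 3176716400 < 3486784401? YES
  n = 81: C(81, 7) = 3477216600; 3477216600 < 3486784401? YES
  n = 82: C(82, 7) = 3801756816; 3801756816 < 3486784401? NO
  n = 83: C(83, 7) = 4151918628; 4151918628 < 3486784401? NO
The largest n with C(n, 7) < 3486784401 is n = 81 (where E[X] = 42928600/43046721 ≈ 0.997256). Hence R_3(7) > 81, i.e. R_3(7) ≥ 82.

Largest n = 81; hence R_3(7) > 81.


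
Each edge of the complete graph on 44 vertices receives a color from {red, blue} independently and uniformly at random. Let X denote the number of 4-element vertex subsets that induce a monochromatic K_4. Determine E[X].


Let X = Σ_S X_S over the C(44, 4) = 135751 subsets S of size 4, where X_S = 1 if the K_4 on S is monochromatic.
For a fixed S, the K_4 on S has C(4, 2) = 6 edges. P[all 6 edges red] = (1/2)^6, and likewise for blue, so P[monochromatic] = 2·(1/2)^6 = 2^{1 − 6} = 1/32.
Summing: E[X] = C(44, 4) · 2^{1 − 6} = 135751 · 1/32 = 135751/32.
Numerically: E[X] ≈ 4242.219.

E[X] = C(44,4)·2^(1−C(4,2)) = 135751/32 ≈ 4242.219.


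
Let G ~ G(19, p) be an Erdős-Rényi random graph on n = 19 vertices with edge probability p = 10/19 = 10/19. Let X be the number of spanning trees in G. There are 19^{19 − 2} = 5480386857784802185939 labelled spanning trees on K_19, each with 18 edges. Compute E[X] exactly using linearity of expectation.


K_19 has 19^{19 − 2} = 5480386857784802185939 labelled spanning trees.
For each such spanning tree H, let X_H = 1 if all 18 edges of H are present in G. Then P[X_H = 1] = p^{18} = (10/19)^{18} = 1000000000000000000/104127350297911241532841.
By linearity: E[X] = Σ_H E[X_H] = 5480386857784802185939 · p^{18} = 5480386857784802185939 · 1000000000000000000/104127350297911241532841 = 1000000000000000000/19.
Numerically: E[X] ≈ 5.2632e+16.

E[X] = 5480386857784802185939 · (10/19)^{18} = 1000000000000000000/19 ≈ 5.2632e+16.


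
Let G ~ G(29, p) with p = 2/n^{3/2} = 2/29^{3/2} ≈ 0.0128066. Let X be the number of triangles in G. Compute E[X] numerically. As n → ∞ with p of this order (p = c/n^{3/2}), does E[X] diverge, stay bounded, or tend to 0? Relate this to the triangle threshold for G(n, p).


Number of potential triangles: C(29, 3) = 3654.
Each occurs with probability p³ ≈ (0.0128066)³ ≈ 2.10038543e-06.
By linearity: E[X] = C(29, 3)·p³ ≈ 3654 · 2.10038543e-06 ≈ 0.007675.
Since α = 3/2 > 1, p = c/n^{3/2} = o(1/n) is below the triangle threshold p ~ 1/n. Asymptotically E[X] ~ (c³/6)·n^{3(1−α)} = (2³/6)·n^{-1.5} → 0, so by Markov's inequality G has no triangles w.h.p.

E[X] ≈ 0.007675; in regime p = Θ(1/n^{3/2}) E[X] tends to 0 (below the triangle threshold p ~ 1/n).


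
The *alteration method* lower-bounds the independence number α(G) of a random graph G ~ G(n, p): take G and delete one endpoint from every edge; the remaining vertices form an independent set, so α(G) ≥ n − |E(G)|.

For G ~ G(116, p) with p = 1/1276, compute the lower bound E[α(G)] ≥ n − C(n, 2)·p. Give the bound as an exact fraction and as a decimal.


E[|E(G)|] = C(116, 2)·p = 6670 · (1/1276) = 115/22.
E[α(G)] ≥ n − E[|E(G)|] = 116 − 115/22 = 2437/22.
Numerically: ≈ 110.7727.
(This is only a lower bound; the true E[α(G)] may be larger.)

E[α(G)] ≥ 2437/22 ≈ 110.7727.


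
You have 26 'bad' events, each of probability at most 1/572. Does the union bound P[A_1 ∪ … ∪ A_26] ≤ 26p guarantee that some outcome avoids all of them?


Union bound: P[∪_{i=1}^{26} A_i] ≤ Σ_i P[A_i] ≤ 26·p = 26·(1/572) = 1/22.
Numerically: 1/22 ≈ 0.045455.
Is 1/22 < 1? YES.
Since P[∪ A_i] ≤ 1/22 < 1, the complement has P[∩ A_i^c] ≥ 1 − 1/22 = 21/22 > 0, so some outcome avoids every A_i.

26·p = 1/22 ≈ 0.045455; existence CERTIFIED by the union bound.


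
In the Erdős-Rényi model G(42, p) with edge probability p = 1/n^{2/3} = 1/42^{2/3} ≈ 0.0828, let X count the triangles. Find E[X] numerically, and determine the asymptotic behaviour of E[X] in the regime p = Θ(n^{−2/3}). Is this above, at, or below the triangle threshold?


Number of potential triangles: C(42, 3) = 11480.
Each occurs with probability p³ ≈ (0.0828)³ ≈ 5.66893e-04.
By linearity: E[X] = C(42, 3)·p³ ≈ 11480 · 5.66893e-04 ≈ 6.508.
Since α = 2/3 < 1, p = c/n^{2/3} ≫ 1/n is above the triangle threshold p ~ 1/n. Asymptotically E[X] ~ (c³/6)·n^{3(1−α)} = (1³/6)·n^{1} → ∞; triangles are abundant w.h.p.

E[X] ≈ 6.508; in regime p = Θ(1/n^{2/3}) E[X] diverges (above the triangle threshold p ~ 1/n).


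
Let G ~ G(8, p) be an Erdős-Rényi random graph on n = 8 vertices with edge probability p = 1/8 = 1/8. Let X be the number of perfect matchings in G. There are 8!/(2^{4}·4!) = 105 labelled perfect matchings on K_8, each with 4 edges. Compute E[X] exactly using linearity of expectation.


K_8 has 8!/(2^{4}·4!) = 105 labelled perfect matchings.
For each such perfect matching H, let X_H = 1 if all 4 edges of H are present in G. Then P[X_H = 1] = p^{4} = (1/8)^{4} = 1/4096.
By linearity: E[X] = Σ_H E[X_H] = 105 · p^{4} = 105 · 1/4096 = 105/4096.
Numerically: E[X] ≈ 0.0256348.

E[X] = 105 · (1/8)^{4} = 105/4096 ≈ 0.0256348.


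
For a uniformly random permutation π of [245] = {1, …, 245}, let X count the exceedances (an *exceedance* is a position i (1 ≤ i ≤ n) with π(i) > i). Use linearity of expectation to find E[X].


Write X = Σ_{i=1}^{245} X_i, where X_i = 1_{π(i) > i}.
For each fixed i, π(i) is uniform over {1, …, 245} (marginal of a uniform permutation), so P[π(i) > i] = (n − i)/n. Summing: Σ_{i=1}^{245} (n − i)/n = (0 + 1 + … + 244)/245 = 245(245 − 1)/(2·245) = (245 − 1)/2.
Hence E[X] = Σ_{i=1}^{245} (245 − i)/245 = 122 ≈ 122.000000.

E[X] = 122 = 122.000000.


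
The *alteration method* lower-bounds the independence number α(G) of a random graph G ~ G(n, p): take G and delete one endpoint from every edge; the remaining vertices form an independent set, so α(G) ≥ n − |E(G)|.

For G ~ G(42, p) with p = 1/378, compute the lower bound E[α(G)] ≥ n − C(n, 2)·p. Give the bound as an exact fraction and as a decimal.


E[|E(G)|] = C(42, 2)·p = 861 · (1/378) = 41/18.
E[α(G)] ≥ n − E[|E(G)|] = 42 − 41/18 = 715/18.
Numerically: ≈ 39.722.
(This is only a lower bound; the true E[α(G)] may be larger.)

E[α(G)] ≥ 715/18 ≈ 39.722.


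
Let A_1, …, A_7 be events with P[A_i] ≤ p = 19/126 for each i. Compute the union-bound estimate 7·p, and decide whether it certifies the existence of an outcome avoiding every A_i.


Union bound: P[∪_{i=1}^{7} A_i] ≤ Σ_i P[A_i] ≤ 7·p = 7·(19/126) = 19/18.
Numerically: 19/18 ≈ 1.055556.
Is 19/18 < 1? NO.
Since the bound 19/18 is ≥ 1, the union bound is uninformative here; it does NOT by itself certify existence.

7·p = 19/18 ≈ 1.055556; existence NOT certified by the union bound.


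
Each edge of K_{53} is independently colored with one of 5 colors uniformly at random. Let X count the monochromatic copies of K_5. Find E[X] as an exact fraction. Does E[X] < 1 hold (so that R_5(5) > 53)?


E[X] = C(53, 5) · 5^{1 − 10} = 2869685 · 5^{−9} = 2869685/1953125.
As a reduced fraction: E[X] = 573937/390625 ≈ 1.4692787.
Is E[X] < 1? NO.
Since E[X] ≥ 1, the first-moment bound is inconclusive at n = 53; it does NOT by itself certify R_5(5) > 53.

E[X] = 573937/390625 ≈ 1.4692787; E[X] ≥ 1; first-moment method inconclusive here.


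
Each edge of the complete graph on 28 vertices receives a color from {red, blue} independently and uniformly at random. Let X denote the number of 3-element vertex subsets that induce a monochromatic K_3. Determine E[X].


Let X = Σ_S X_S over the C(28, 3) = 3276 subsets S of size 3, where X_S = 1 if the K_3 on S is monochromatic.
For a fixed S, the K_3 on S has C(3, 2) = 3 edges. P[all 3 edges red] = (1/2)^3, and likewise for blue, so P[monochromatic] = 2·(1/2)^3 = 2^{1 − 3} = 1/4.
Summing: E[X] = C(28, 3) · 2^{1 − 3} = 3276 · 1/4 = 819.
Numerically: E[X] ≈ 819.000.

E[X] = C(28,3)·2^(1−C(3,2)) = 819 ≈ 819.000.


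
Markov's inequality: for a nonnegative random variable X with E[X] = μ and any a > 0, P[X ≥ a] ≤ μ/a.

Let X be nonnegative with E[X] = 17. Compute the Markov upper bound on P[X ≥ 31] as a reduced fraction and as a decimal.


μ = E[X] = 17, a = 31.
Markov: P[X ≥ 31] ≤ μ/a = (17)/31 = 17/31.
Numerically: ≈ 0.548387.
(Since a = 31 > μ = 17.000000, the bound 17/31 is < 1 and informative.)

P[X ≥ 31] ≤ 17/31 ≈ 0.548387.


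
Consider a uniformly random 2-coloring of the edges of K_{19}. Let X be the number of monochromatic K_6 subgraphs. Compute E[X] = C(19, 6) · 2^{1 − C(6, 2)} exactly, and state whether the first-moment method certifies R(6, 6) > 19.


E[X] = C(19, 6) · 2^{1 − 15} = 27132 · 2^{−14} = 27132/16384.
As a reduced fraction: E[X] = 6783/4096 ≈ 1.656.
Is E[X] < 1? NO.
Since E[X] ≥ 1, the first-moment bound is inconclusive at n = 19; it does NOT by itself certify R(6, 6) > 19.

E[X] = 6783/4096 ≈ 1.656; E[X] ≥ 1; first-moment method inconclusive here.


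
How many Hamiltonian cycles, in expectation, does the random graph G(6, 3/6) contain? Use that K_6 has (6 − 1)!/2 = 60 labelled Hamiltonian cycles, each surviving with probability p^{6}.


K_6 has (6 − 1)!/2 = 60 labelled Hamiltonian cycles.
For each such Hamiltonian cycle H, let X_H = 1 if all 6 edges of H are present in G. Then P[X_H = 1] = p^{6} = (1/2)^{6} = 1/64.
By linearity of expectation: E[X] = Σ_H E[X_H] = 60 · p^{6} = 60 · 1/64 = 15/16.
Numerically: E[X] ≈ 0.938.

E[X] = 60 · (1/2)^{6} = 15/16 ≈ 0.938.


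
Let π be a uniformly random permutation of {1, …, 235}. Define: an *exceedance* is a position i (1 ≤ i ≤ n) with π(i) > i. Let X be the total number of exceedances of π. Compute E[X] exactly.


Write X = Σ_{i=1}^{235} X_i, where X_i = 1_{π(i) > i}.
For each fixed i, π(i) is uniform over {1, …, 235} (marginal of a uniform permutation), so P[π(i) > i] = (n − i)/n. Summing: Σ_{i=1}^{235} (n − i)/n = (0 + 1 + … + 234)/235 = 235(235 − 1)/(2·235) = (235 − 1)/2.
Hence E[X] = Σ_{i=1}^{235} (235 − i)/235 = 117 ≈ 117.000.

E[X] = 117 = 117.000.


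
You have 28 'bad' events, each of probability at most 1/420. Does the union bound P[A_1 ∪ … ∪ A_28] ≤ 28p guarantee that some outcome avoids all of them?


Union bound: P[∪_{i=1}^{28} A_i] ≤ Σ_i P[A_i] ≤ 28·p = 28·(1/420) = 1/15.
Numerically: 1/15 ≈ 0.066667.
Is 1/15 < 1? YES.
Since P[∪ A_i] ≤ 1/15 < 1, the complement has P[∩ A_i^c] ≥ 1 − 1/15 = 14/15 > 0, so some outcome avoids every A_i.

28·p = 1/15 ≈ 0.066667; existence CERTIFIED by the union bound.


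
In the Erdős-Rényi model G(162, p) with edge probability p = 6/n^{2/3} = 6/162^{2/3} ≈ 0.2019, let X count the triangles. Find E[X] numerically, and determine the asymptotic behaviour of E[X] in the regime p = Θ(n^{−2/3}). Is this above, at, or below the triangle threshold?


Number of potential triangles: C(162, 3) = 695520.
Each occurs with probability p³ ≈ (0.2019)³ ≈ 8.230453e-03.
By linearity: E[X] = C(162, 3)·p³ ≈ 695520 · 8.230453e-03 ≈ 5724.4444.
Since α = 2/3 < 1, p = c/n^{2/3} ≫ 1/n is above the triangle threshold p ~ 1/n. Asymptotically E[X] ~ (c³/6)·n^{3(1−α)} = (6³/6)·n^{1} → ∞; triangles are abundant w.h.p.

E[X] ≈ 5724.4444; in regime p = Θ(1/n^{2/3}) E[X] diverges (above the triangle threshold p ~ 1/n).


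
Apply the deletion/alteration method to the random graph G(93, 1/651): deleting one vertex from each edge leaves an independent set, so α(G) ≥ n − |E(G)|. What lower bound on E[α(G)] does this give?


E[|E(G)|] = C(93, 2)·p = 4278 · (1/651) = 46/7.
E[α(G)] ≥ n − E[|E(G)|] = 93 − 46/7 = 605/7.
Numerically: ≈ 86.429.
(This is only a lower bound; the true E[α(G)] may be larger.)

E[α(G)] ≥ 605/7 ≈ 86.429.


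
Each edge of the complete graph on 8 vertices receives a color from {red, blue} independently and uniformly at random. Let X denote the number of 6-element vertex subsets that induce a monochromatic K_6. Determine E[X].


Let X = Σ_S X_S over the C(8, 6) = 28 subsets S of size 6, where X_S = 1 if the K_6 on S is monochromatic.
For a fixed S, the K_6 on S has C(6, 2) = 15 edges. P[all 15 edges red] = (1/2)^15, and likewise for blue, so P[monochromatic] = 2·(1/2)^15 = 2^{1 − 15} = 1/16384.
Summing: E[X] = C(8, 6) · 2^{1 − 15} = 28 · 1/16384 = 7/4096.
Numerically: E[X] ≈ 0.001709.

E[X] = C(8,6)·2^(1−C(6,2)) = 7/4096 ≈ 0.001709.


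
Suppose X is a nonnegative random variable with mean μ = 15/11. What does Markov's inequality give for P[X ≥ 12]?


μ = E[X] = 15/11, a = 12.
Markov: P[X ≥ 12] ≤ μ/a = (15/11)/12 = 5/44.
Numerically: ≈ 0.114.
(Since a = 12 > μ = 1.364, the bound 5/44 is < 1 and informative.)

P[X ≥ 12] ≤ 5/44 ≈ 0.114.


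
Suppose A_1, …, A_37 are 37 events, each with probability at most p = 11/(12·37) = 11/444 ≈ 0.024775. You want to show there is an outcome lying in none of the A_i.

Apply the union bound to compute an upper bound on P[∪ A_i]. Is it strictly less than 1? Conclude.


Union bound: P[∪_{i=1}^{37} A_i] ≤ Σ_i P[A_i] ≤ 37·p = 37·(11/444) = 11/12.
Numerically: 11/12 ≈ 0.916667.
Is 11/12 < 1? YES.
Since P[∪ A_i] ≤ 11/12 < 1, the complement has P[∩ A_i^c] ≥ 1 − 11/12 = 1/12 > 0, so some outcome avoids every A_i.

37·p = 11/12 ≈ 0.916667; existence CERTIFIED by the union bound.


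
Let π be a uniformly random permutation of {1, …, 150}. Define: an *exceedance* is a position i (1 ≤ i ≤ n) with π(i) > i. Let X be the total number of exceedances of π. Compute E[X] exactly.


Write X = Σ_{i=1}^{150} X_i, where X_i = 1_{π(i) > i}.
For each fixed i, π(i) is uniform over {1, …, 150} (marginal of a uniform permutation), so P[π(i) > i] = (n − i)/n. Summing: Σ_{i=1}^{150} (n − i)/n = (0 + 1 + … + 149)/150 = 150(150 − 1)/(2·150) = (150 − 1)/2.
Hence E[X] = Σ_{i=1}^{150} (150 − i)/150 = 149/2 ≈ 74.500000.

E[X] = 149/2 = 74.500000.


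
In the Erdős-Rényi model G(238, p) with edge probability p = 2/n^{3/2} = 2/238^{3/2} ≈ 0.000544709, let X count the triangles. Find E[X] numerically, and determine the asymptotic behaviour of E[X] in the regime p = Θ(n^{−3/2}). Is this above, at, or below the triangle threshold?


Number of potential triangles: C(238, 3) = 2218636.
Each occurs with probability p³ ≈ (0.000544709)³ ≈ 1.61619471e-10.
By linearity: E[X] = C(238, 3)·p³ ≈ 2218636 · 1.61619471e-10 ≈ 0.000359.
Since α = 3/2 > 1, p = c/n^{3/2} = o(1/n) is below the triangle threshold p ~ 1/n. Asymptotically E[X] ~ (c³/6)·n^{3(1−α)} = (2³/6)·n^{-1.5} → 0, so by Markov's inequality G has no triangles w.h.p.

E[X] ≈ 0.000359; in regime p = Θ(1/n^{3/2}) E[X] tends to 0 (below the triangle threshold p ~ 1/n).


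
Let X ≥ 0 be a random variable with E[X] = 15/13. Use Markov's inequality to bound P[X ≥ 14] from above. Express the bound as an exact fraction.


μ = E[X] = 15/13, a = 14.
Markov: P[X ≥ 14] ≤ μ/a = (15/13)/14 = 15/182.
Numerically: ≈ 0.0824.
(Since a = 14 > μ = 1.1538, the bound 15/182 is < 1 and informative.)

P[X ≥ 14] ≤ 15/182 ≈ 0.0824.
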